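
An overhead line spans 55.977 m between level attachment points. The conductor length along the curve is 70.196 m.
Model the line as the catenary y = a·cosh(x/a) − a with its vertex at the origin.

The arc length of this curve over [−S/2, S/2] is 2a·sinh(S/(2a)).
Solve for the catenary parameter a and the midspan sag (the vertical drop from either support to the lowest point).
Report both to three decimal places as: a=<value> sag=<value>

seed: a₀ = √(S³/(24(L−S))) = √(55.977³/(24·14.219)) = 22.671188
iter 1: u=1.234541  f(a)=+1.124e+00  f'(a)=-1.456e+00  a ← 22.671188 − (+1.124e+00/-1.456e+00) = 23.442839
iter 2: u=1.193904  f(a)=+5.992e-02  f'(a)=-1.305e+00  a ← 23.442839 − (+5.992e-02/-1.305e+00) = 23.488766
iter 3: u=1.191570  f(a)=+1.916e-04  f'(a)=-1.296e+00  a ← 23.488766 − (+1.916e-04/-1.296e+00) = 23.488914
iter 4: u=1.191562  f(a)=+1.974e-09  f'(a)=-1.296e+00  a ← 23.488914 − (+1.974e-09/-1.296e+00) = 23.488914
iter 5: u=1.191562  f(a)=+1.421e-14  f'(a)=-1.296e+00  a ← 23.488914 − (+1.421e-14/-1.296e+00) = 23.488914
converged: |Δa| < 1e-12 after 5 iterations
sag = a·(cosh(S/(2a)) − 1) = 23.488914·(cosh(1.191562) − 1) = 18.743759
T_max/T_min = cosh(S/(2a)) = 1.797983

a=23.489 sag=18.744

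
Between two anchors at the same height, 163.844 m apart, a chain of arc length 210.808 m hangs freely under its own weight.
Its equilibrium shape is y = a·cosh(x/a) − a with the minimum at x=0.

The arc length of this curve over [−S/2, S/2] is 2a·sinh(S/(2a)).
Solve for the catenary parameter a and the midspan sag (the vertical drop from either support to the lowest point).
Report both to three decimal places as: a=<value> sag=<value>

a=64.994 sag=58.837

seed: a₀ = √(S³/(24(L−S))) = √(163.844³/(24·46.964)) = 62.468007
iter 1: u=1.311423  f(a)=+4.208e+00  f'(a)=-1.779e+00  a ← 62.468007 − (+4.208e+00/-1.779e+00) = 64.833833
iter 2: u=1.263569  f(a)=+2.509e-01  f'(a)=-1.572e+00  a ← 64.833833 − (+2.509e-01/-1.572e+00) = 64.993382
iter 3: u=1.260467  f(a)=+1.017e-03  f'(a)=-1.560e+00  a ← 64.993382 − (+1.017e-03/-1.560e+00) = 64.994034
iter 4: u=1.260454  f(a)=+1.685e-08  f'(a)=-1.560e+00  a ← 64.994034 − (+1.685e-08/-1.560e+00) = 64.994034
iter 5: u=1.260454  f(a)=+0.000e+00  f'(a)=-1.560e+00  a ← 64.994034 − (+0.000e+00/-1.560e+00) = 64.994034
converged: |Δa| < 1e-12 after 5 iterations
sag = a·(cosh(S/(2a)) − 1) = 64.994034·(cosh(1.260454) − 1) = 58.837415
T_max/T_min = cosh(S/(2a)) = 1.905274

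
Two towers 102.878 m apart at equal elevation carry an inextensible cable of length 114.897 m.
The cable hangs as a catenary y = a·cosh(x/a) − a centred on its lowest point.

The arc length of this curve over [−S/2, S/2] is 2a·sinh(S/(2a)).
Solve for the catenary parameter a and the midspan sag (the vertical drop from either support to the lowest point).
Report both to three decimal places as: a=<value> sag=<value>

seed: a₀ = √(S³/(24(L−S))) = √(102.878³/(24·12.019)) = 61.438978
iter 1: u=0.837237  f(a)=+4.283e-01  f'(a)=-4.194e-01  a ← 61.438978 − (+4.283e-01/-4.194e-01) = 62.460377
iter 2: u=0.823546  f(a)=+1.092e-02  f'(a)=-3.982e-01  a ← 62.460377 − (+1.092e-02/-3.982e-01) = 62.487785
iter 3: u=0.823185  f(a)=+7.499e-06  f'(a)=-3.977e-01  a ← 62.487785 − (+7.499e-06/-3.977e-01) = 62.487804
iter 4: u=0.823185  f(a)=+3.553e-12  f'(a)=-3.977e-01  a ← 62.487804 − (+3.553e-12/-3.977e-01) = 62.487804
converged: |Δa| < 1e-12 after 4 iterations
sag = a·(cosh(S/(2a)) − 1) = 62.487804·(cosh(0.823185) − 1) = 22.394796
T_max/T_min = cosh(S/(2a)) = 1.358387

a=62.488 sag=22.395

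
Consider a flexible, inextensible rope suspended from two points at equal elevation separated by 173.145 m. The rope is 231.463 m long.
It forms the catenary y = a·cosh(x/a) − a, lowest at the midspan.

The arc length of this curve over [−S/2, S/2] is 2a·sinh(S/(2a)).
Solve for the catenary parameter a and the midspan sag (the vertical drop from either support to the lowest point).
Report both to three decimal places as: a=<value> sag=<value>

seed: a₀ = √(S³/(24(L−S))) = √(173.145³/(24·58.318)) = 60.898697
iter 1: u=1.421582  f(a)=+6.184e+00  f'(a)=-2.331e+00  a ← 60.898697 − (+6.184e+00/-2.331e+00) = 63.551452
iter 2: u=1.362243  f(a)=+4.270e-01  f'(a)=-2.019e+00  a ← 63.551452 − (+4.270e-01/-2.019e+00) = 63.762916
iter 3: u=1.357725  f(a)=+2.370e-03  f'(a)=-1.997e+00  a ← 63.762916 − (+2.370e-03/-1.997e+00) = 63.764103
iter 4: u=1.357700  f(a)=+7.391e-08  f'(a)=-1.997e+00  a ← 63.764103 − (+7.391e-08/-1.997e+00) = 63.764103
iter 5: u=1.357700  f(a)=-5.684e-14  f'(a)=-1.997e+00  a ← 63.764103 − (-5.684e-14/-1.997e+00) = 63.764103
converged: |Δa| < 1e-12 after 5 iterations
sag = a·(cosh(S/(2a)) − 1) = 63.764103·(cosh(1.357700) − 1) = 68.370832
T_max/T_min = cosh(S/(2a)) = 2.072246

a=63.764 sag=68.371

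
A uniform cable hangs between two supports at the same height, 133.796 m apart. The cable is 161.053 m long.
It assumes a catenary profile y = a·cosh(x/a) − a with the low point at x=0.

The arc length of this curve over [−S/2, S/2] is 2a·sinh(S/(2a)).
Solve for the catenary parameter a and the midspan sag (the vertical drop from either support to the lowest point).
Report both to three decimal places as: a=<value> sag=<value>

a=62.277 sag=39.521

seed: a₀ = √(S³/(24(L−S))) = √(133.796³/(24·27.257)) = 60.509010
iter 1: u=1.105587  f(a)=+1.715e+00  f'(a)=-1.016e+00  a ← 60.509010 − (+1.715e+00/-1.016e+00) = 62.197217
iter 2: u=1.075579  f(a)=+7.440e-02  f'(a)=-9.296e-01  a ← 62.197217 − (+7.440e-02/-9.296e-01) = 62.277255
iter 3: u=1.074196  f(a)=+1.541e-04  f'(a)=-9.257e-01  a ← 62.277255 − (+1.541e-04/-9.257e-01) = 62.277422
iter 4: u=1.074193  f(a)=+6.635e-10  f'(a)=-9.257e-01  a ← 62.277422 − (+6.635e-10/-9.257e-01) = 62.277422
iter 5: u=1.074193  f(a)=+0.000e+00  f'(a)=-9.257e-01  a ← 62.277422 − (+0.000e+00/-9.257e-01) = 62.277422
converged: |Δa| < 1e-12 after 5 iterations
sag = a·(cosh(S/(2a)) − 1) = 62.277422·(cosh(1.074193) − 1) = 39.521372
T_max/T_min = cosh(S/(2a)) = 1.634602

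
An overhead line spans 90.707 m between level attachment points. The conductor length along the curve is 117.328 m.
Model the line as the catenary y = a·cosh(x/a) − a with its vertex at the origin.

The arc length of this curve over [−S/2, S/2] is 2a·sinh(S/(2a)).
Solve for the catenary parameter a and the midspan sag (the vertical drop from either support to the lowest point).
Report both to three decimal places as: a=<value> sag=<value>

a=35.591 sag=33.025

seed: a₀ = √(S³/(24(L−S))) = √(90.707³/(24·26.621)) = 34.177745
iter 1: u=1.326989  f(a)=+2.445e+00  f'(a)=-1.850e+00  a ← 34.177745 − (+2.445e+00/-1.850e+00) = 35.499173
iter 2: u=1.277593  f(a)=+1.489e-01  f'(a)=-1.631e+00  a ← 35.499173 − (+1.489e-01/-1.631e+00) = 35.590494
iter 3: u=1.274315  f(a)=+6.320e-04  f'(a)=-1.617e+00  a ← 35.590494 − (+6.320e-04/-1.617e+00) = 35.590885
iter 4: u=1.274301  f(a)=+1.149e-08  f'(a)=-1.617e+00  a ← 35.590885 − (+1.149e-08/-1.617e+00) = 35.590885
iter 5: u=1.274301  f(a)=+1.421e-14  f'(a)=-1.617e+00  a ← 35.590885 − (+1.421e-14/-1.617e+00) = 35.590885
converged: |Δa| < 1e-12 after 5 iterations
sag = a·(cosh(S/(2a)) − 1) = 35.590885·(cosh(1.274301) − 1) = 33.025265
T_max/T_min = cosh(S/(2a)) = 1.927914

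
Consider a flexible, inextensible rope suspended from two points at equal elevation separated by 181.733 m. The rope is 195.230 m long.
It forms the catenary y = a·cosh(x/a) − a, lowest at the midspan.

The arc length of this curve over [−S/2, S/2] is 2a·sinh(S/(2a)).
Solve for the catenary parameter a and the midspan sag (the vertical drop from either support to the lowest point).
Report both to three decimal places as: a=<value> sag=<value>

seed: a₀ = √(S³/(24(L−S))) = √(181.733³/(24·13.497)) = 136.121413
iter 1: u=0.667540  f(a)=+3.039e-01  f'(a)=-2.073e-01  a ← 136.121413 − (+3.039e-01/-2.073e-01) = 137.587643
iter 2: u=0.660426  f(a)=+4.981e-03  f'(a)=-2.005e-01  a ← 137.587643 − (+4.981e-03/-2.005e-01) = 137.612478
iter 3: u=0.660307  f(a)=+1.387e-06  f'(a)=-2.004e-01  a ← 137.612478 − (+1.387e-06/-2.004e-01) = 137.612485
iter 4: u=0.660307  f(a)=+1.137e-13  f'(a)=-2.004e-01  a ← 137.612485 − (+1.137e-13/-2.004e-01) = 137.612485
converged: |Δa| < 1e-12 after 4 iterations
sag = a·(cosh(S/(2a)) − 1) = 137.612485·(cosh(0.660307) − 1) = 31.105873
T_max/T_min = cosh(S/(2a)) = 1.226040

a=137.612 sag=31.106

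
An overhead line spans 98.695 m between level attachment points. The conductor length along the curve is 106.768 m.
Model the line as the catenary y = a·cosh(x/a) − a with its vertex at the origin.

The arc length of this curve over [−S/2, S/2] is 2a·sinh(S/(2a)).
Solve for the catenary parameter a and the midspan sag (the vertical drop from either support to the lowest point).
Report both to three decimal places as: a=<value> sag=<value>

a=71.288 sag=17.773

seed: a₀ = √(S³/(24(L−S))) = √(98.695³/(24·8.073)) = 70.440046
iter 1: u=0.700560  f(a)=+2.004e-01  f'(a)=-2.407e-01  a ← 70.440046 − (+2.004e-01/-2.407e-01) = 71.272889
iter 2: u=0.692374  f(a)=+3.610e-03  f'(a)=-2.321e-01  a ← 71.272889 − (+3.610e-03/-2.321e-01) = 71.288446
iter 3: u=0.692223  f(a)=+1.219e-06  f'(a)=-2.319e-01  a ← 71.288446 − (+1.219e-06/-2.319e-01) = 71.288451
iter 4: u=0.692223  f(a)=+1.279e-13  f'(a)=-2.319e-01  a ← 71.288451 − (+1.279e-13/-2.319e-01) = 71.288451
converged: |Δa| < 1e-12 after 4 iterations
sag = a·(cosh(S/(2a)) − 1) = 71.288451·(cosh(0.692223) − 1) = 17.772734
T_max/T_min = cosh(S/(2a)) = 1.249307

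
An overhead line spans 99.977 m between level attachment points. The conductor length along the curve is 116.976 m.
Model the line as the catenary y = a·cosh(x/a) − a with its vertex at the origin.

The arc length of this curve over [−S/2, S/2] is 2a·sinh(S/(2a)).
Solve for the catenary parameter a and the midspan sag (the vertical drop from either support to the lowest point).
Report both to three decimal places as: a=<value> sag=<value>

a=50.707 sag=26.701

seed: a₀ = √(S³/(24(L−S))) = √(99.977³/(24·16.999)) = 49.491754
iter 1: u=1.010037  f(a)=+8.885e-01  f'(a)=-7.596e-01  a ← 49.491754 − (+8.885e-01/-7.596e-01) = 50.661358
iter 2: u=0.986719  f(a)=+3.247e-02  f'(a)=-7.050e-01  a ← 50.661358 − (+3.247e-02/-7.050e-01) = 50.707413
iter 3: u=0.985822  f(a)=+4.701e-05  f'(a)=-7.030e-01  a ← 50.707413 − (+4.701e-05/-7.030e-01) = 50.707480
iter 4: u=0.985821  f(a)=+9.885e-11  f'(a)=-7.030e-01  a ← 50.707480 − (+9.885e-11/-7.030e-01) = 50.707480
iter 5: u=0.985821  f(a)=+2.842e-14  f'(a)=-7.030e-01  a ← 50.707480 − (+2.842e-14/-7.030e-01) = 50.707480
converged: |Δa| < 1e-12 after 5 iterations
sag = a·(cosh(S/(2a)) − 1) = 50.707480·(cosh(0.985821) − 1) = 26.701141
T_max/T_min = cosh(S/(2a)) = 1.526572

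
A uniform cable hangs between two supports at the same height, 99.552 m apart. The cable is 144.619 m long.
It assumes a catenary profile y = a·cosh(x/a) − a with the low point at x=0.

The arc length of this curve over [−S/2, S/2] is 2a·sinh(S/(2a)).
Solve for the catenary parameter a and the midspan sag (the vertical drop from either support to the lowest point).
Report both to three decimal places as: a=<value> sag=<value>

seed: a₀ = √(S³/(24(L−S))) = √(99.552³/(24·45.067)) = 30.202302
iter 1: u=1.648086  f(a)=+6.532e+00  f'(a)=-3.878e+00  a ← 30.202302 − (+6.532e+00/-3.878e+00) = 31.886733
iter 2: u=1.561025  f(a)=+5.863e-01  f'(a)=-3.210e+00  a ← 31.886733 − (+5.863e-01/-3.210e+00) = 32.069357
iter 3: u=1.552136  f(a)=+5.752e-03  f'(a)=-3.147e+00  a ← 32.069357 − (+5.752e-03/-3.147e+00) = 32.071184
iter 4: u=1.552047  f(a)=+5.656e-07  f'(a)=-3.147e+00  a ← 32.071184 − (+5.656e-07/-3.147e+00) = 32.071184
iter 5: u=1.552047  f(a)=+2.842e-14  f'(a)=-3.147e+00  a ← 32.071184 − (+2.842e-14/-3.147e+00) = 32.071184
converged: |Δa| < 1e-12 after 5 iterations
sag = a·(cosh(S/(2a)) − 1) = 32.071184·(cosh(1.552047) − 1) = 47.031437
T_max/T_min = cosh(S/(2a)) = 2.466470

a=32.071 sag=47.031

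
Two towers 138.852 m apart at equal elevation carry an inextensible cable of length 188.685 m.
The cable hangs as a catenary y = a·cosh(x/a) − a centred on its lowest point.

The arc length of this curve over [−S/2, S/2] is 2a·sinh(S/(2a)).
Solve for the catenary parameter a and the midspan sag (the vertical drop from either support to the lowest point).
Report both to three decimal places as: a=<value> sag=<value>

seed: a₀ = √(S³/(24(L−S))) = √(138.852³/(24·49.833)) = 47.311212
iter 1: u=1.467432  f(a)=+5.649e+00  f'(a)=-2.597e+00  a ← 47.311212 − (+5.649e+00/-2.597e+00) = 49.486754
iter 2: u=1.402921  f(a)=+4.130e-01  f'(a)=-2.230e+00  a ← 49.486754 − (+4.130e-01/-2.230e+00) = 49.671997
iter 3: u=1.397689  f(a)=+2.593e-03  f'(a)=-2.202e+00  a ← 49.671997 − (+2.593e-03/-2.202e+00) = 49.673175
iter 4: u=1.397656  f(a)=+1.036e-07  f'(a)=-2.201e+00  a ← 49.673175 − (+1.036e-07/-2.201e+00) = 49.673175
iter 5: u=1.397656  f(a)=-2.842e-14  f'(a)=-2.201e+00  a ← 49.673175 − (-2.842e-14/-2.201e+00) = 49.673175
converged: |Δa| < 1e-12 after 5 iterations
sag = a·(cosh(S/(2a)) − 1) = 49.673175·(cosh(1.397656) − 1) = 56.947328
T_max/T_min = cosh(S/(2a)) = 2.146440

a=49.673 sag=56.947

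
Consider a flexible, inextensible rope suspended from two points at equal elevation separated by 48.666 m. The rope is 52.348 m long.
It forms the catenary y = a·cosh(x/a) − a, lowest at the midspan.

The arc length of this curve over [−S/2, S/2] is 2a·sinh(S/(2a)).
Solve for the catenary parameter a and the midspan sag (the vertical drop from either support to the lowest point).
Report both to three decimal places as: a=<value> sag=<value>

seed: a₀ = √(S³/(24(L−S))) = √(48.666³/(24·3.682)) = 36.115278
iter 1: u=0.673759  f(a)=+8.448e-02  f'(a)=-2.133e-01  a ← 36.115278 − (+8.448e-02/-2.133e-01) = 36.511328
iter 2: u=0.666451  f(a)=+1.410e-03  f'(a)=-2.062e-01  a ← 36.511328 − (+1.410e-03/-2.062e-01) = 36.518164
iter 3: u=0.666326  f(a)=+4.074e-07  f'(a)=-2.061e-01  a ← 36.518164 − (+4.074e-07/-2.061e-01) = 36.518166
iter 4: u=0.666326  f(a)=+3.553e-14  f'(a)=-2.061e-01  a ← 36.518166 − (+3.553e-14/-2.061e-01) = 36.518166
converged: |Δa| < 1e-12 after 4 iterations
sag = a·(cosh(S/(2a)) − 1) = 36.518166·(cosh(0.666326) − 1) = 8.411276
T_max/T_min = cosh(S/(2a)) = 1.230331

a=36.518 sag=8.411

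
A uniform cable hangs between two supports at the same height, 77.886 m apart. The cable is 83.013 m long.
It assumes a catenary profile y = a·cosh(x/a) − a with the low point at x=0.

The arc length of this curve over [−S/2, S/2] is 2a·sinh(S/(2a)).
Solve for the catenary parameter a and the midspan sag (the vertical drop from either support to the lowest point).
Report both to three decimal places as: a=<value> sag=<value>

a=62.569 sag=12.515

seed: a₀ = √(S³/(24(L−S))) = √(77.886³/(24·5.127)) = 61.965766
iter 1: u=0.628460  f(a)=+1.022e-01  f'(a)=-1.721e-01  a ← 61.965766 − (+1.022e-01/-1.721e-01) = 62.559616
iter 2: u=0.622494  f(a)=+1.488e-03  f'(a)=-1.671e-01  a ← 62.559616 − (+1.488e-03/-1.671e-01) = 62.568518
iter 3: u=0.622406  f(a)=+3.256e-07  f'(a)=-1.671e-01  a ← 62.568518 − (+3.256e-07/-1.671e-01) = 62.568520
iter 4: u=0.622406  f(a)=+2.842e-14  f'(a)=-1.671e-01  a ← 62.568520 − (+2.842e-14/-1.671e-01) = 62.568520
converged: |Δa| < 1e-12 after 4 iterations
sag = a·(cosh(S/(2a)) − 1) = 62.568520·(cosh(0.622406) − 1) = 12.515494
T_max/T_min = cosh(S/(2a)) = 1.200029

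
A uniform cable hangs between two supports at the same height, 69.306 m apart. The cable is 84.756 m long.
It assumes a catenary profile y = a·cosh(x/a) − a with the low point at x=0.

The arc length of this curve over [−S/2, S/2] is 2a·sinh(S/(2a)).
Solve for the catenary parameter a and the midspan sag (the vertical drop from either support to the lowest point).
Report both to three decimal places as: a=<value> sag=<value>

seed: a₀ = √(S³/(24(L−S))) = √(69.306³/(24·15.450)) = 29.963076
iter 1: u=1.156523  f(a)=+1.067e+00  f'(a)=-1.176e+00  a ← 29.963076 − (+1.067e+00/-1.176e+00) = 30.870230
iter 2: u=1.122538  f(a)=+5.036e-02  f'(a)=-1.067e+00  a ← 30.870230 − (+5.036e-02/-1.067e+00) = 30.917418
iter 3: u=1.120825  f(a)=+1.246e-04  f'(a)=-1.062e+00  a ← 30.917418 − (+1.246e-04/-1.062e+00) = 30.917535
iter 4: u=1.120820  f(a)=+7.662e-10  f'(a)=-1.062e+00  a ← 30.917535 − (+7.662e-10/-1.062e+00) = 30.917535
iter 5: u=1.120820  f(a)=-1.421e-14  f'(a)=-1.062e+00  a ← 30.917535 − (-1.421e-14/-1.062e+00) = 30.917535
converged: |Δa| < 1e-12 after 5 iterations
sag = a·(cosh(S/(2a)) − 1) = 30.917535·(cosh(1.120820) − 1) = 21.539961
T_max/T_min = cosh(S/(2a)) = 1.696691

a=30.918 sag=21.540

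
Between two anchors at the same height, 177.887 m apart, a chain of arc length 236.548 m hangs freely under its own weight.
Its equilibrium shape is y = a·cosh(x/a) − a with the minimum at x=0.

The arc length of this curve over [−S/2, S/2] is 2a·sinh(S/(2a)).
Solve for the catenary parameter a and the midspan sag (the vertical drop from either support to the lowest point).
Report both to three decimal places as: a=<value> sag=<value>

a=66.149 sag=69.367

seed: a₀ = √(S³/(24(L−S))) = √(177.887³/(24·58.661)) = 63.231861
iter 1: u=1.406625  f(a)=+6.084e+00  f'(a)=-2.249e+00  a ← 63.231861 − (+6.084e+00/-2.249e+00) = 65.936676
iter 2: u=1.348923  f(a)=+4.122e-01  f'(a)=-1.954e+00  a ← 65.936676 − (+4.122e-01/-1.954e+00) = 66.147608
iter 3: u=1.344622  f(a)=+2.196e-03  f'(a)=-1.933e+00  a ← 66.147608 − (+2.196e-03/-1.933e+00) = 66.148743
iter 4: u=1.344598  f(a)=+6.303e-08  f'(a)=-1.933e+00  a ← 66.148743 − (+6.303e-08/-1.933e+00) = 66.148743
iter 5: u=1.344598  f(a)=+0.000e+00  f'(a)=-1.933e+00  a ← 66.148743 − (+0.000e+00/-1.933e+00) = 66.148743
converged: |Δa| < 1e-12 after 5 iterations
sag = a·(cosh(S/(2a)) − 1) = 66.148743·(cosh(1.344598) − 1) = 69.366552
T_max/T_min = cosh(S/(2a)) = 2.048645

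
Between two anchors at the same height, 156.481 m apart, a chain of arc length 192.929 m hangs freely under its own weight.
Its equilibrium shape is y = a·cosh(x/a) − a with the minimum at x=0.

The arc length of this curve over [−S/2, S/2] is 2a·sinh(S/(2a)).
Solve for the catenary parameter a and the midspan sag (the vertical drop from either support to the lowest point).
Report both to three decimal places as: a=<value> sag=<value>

seed: a₀ = √(S³/(24(L−S))) = √(156.481³/(24·36.448)) = 66.183533
iter 1: u=1.182175  f(a)=+2.633e+00  f'(a)=-1.263e+00  a ← 66.183533 − (+2.633e+00/-1.263e+00) = 68.268089
iter 2: u=1.146077  f(a)=+1.295e-01  f'(a)=-1.142e+00  a ← 68.268089 − (+1.295e-01/-1.142e+00) = 68.381540
iter 3: u=1.144176  f(a)=+3.493e-04  f'(a)=-1.136e+00  a ← 68.381540 − (+3.493e-04/-1.136e+00) = 68.381847
iter 4: u=1.144171  f(a)=+2.555e-09  f'(a)=-1.136e+00  a ← 68.381847 − (+2.555e-09/-1.136e+00) = 68.381847
iter 5: u=1.144171  f(a)=+2.842e-14  f'(a)=-1.136e+00  a ← 68.381847 − (+2.842e-14/-1.136e+00) = 68.381847
converged: |Δa| < 1e-12 after 5 iterations
sag = a·(cosh(S/(2a)) − 1) = 68.381847·(cosh(1.144171) − 1) = 49.861448
T_max/T_min = cosh(S/(2a)) = 1.729162

a=68.382 sag=49.861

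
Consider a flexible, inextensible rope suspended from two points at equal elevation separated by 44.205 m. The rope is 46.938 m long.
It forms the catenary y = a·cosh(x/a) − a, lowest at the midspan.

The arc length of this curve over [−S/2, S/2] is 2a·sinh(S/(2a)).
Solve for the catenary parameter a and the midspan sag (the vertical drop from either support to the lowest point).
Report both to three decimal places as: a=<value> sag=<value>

a=36.621 sag=6.875

seed: a₀ = √(S³/(24(L−S))) = √(44.205³/(24·2.733)) = 36.289556
iter 1: u=0.609060  f(a)=+5.114e-02  f'(a)=-1.563e-01  a ← 36.289556 − (+5.114e-02/-1.563e-01) = 36.616787
iter 2: u=0.603617  f(a)=+7.000e-04  f'(a)=-1.520e-01  a ← 36.616787 − (+7.000e-04/-1.520e-01) = 36.621391
iter 3: u=0.603541  f(a)=+1.352e-07  f'(a)=-1.520e-01  a ← 36.621391 − (+1.352e-07/-1.520e-01) = 36.621392
iter 4: u=0.603541  f(a)=+0.000e+00  f'(a)=-1.520e-01  a ← 36.621392 − (+0.000e+00/-1.520e-01) = 36.621392
converged: |Δa| < 1e-12 after 4 iterations
sag = a·(cosh(S/(2a)) − 1) = 36.621392·(cosh(0.603541) − 1) = 6.874818
T_max/T_min = cosh(S/(2a)) = 1.187727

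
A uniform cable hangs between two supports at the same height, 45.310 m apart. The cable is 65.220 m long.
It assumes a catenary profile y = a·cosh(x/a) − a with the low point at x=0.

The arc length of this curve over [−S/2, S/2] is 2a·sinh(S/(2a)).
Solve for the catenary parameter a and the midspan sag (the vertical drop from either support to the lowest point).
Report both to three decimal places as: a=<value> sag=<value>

seed: a₀ = √(S³/(24(L−S))) = √(45.310³/(24·19.910)) = 13.952430
iter 1: u=1.623732  f(a)=+2.796e+00  f'(a)=-3.681e+00  a ← 13.952430 − (+2.796e+00/-3.681e+00) = 14.711922
iter 2: u=1.539908  f(a)=+2.445e-01  f'(a)=-3.063e+00  a ← 14.711922 − (+2.445e-01/-3.063e+00) = 14.791750
iter 3: u=1.531597  f(a)=+2.266e-03  f'(a)=-3.006e+00  a ← 14.791750 − (+2.266e-03/-3.006e+00) = 14.792504
iter 4: u=1.531519  f(a)=+1.986e-07  f'(a)=-3.006e+00  a ← 14.792504 − (+1.986e-07/-3.006e+00) = 14.792504
iter 5: u=1.531519  f(a)=+1.421e-14  f'(a)=-3.006e+00  a ← 14.792504 − (+1.421e-14/-3.006e+00) = 14.792504
converged: |Δa| < 1e-12 after 5 iterations
sag = a·(cosh(S/(2a)) − 1) = 14.792504·(cosh(1.531519) − 1) = 21.015739
T_max/T_min = cosh(S/(2a)) = 2.420702

a=14.793 sag=21.016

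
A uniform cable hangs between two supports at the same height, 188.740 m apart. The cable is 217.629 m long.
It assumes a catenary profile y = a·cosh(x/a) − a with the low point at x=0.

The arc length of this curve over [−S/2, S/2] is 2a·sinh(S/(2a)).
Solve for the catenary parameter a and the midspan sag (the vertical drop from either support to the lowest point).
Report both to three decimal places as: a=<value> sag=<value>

a=100.660 sag=47.573

seed: a₀ = √(S³/(24(L−S))) = √(188.740³/(24·28.889)) = 98.474560
iter 1: u=0.958319  f(a)=+1.356e+00  f'(a)=-6.424e-01  a ← 98.474560 − (+1.356e+00/-6.424e-01) = 100.585240
iter 2: u=0.938209  f(a)=+4.482e-02  f'(a)=-6.006e-01  a ← 100.585240 − (+4.482e-02/-6.006e-01) = 100.659869
iter 3: u=0.937514  f(a)=+5.268e-05  f'(a)=-5.992e-01  a ← 100.659869 − (+5.268e-05/-5.992e-01) = 100.659957
iter 4: u=0.937513  f(a)=+7.296e-11  f'(a)=-5.992e-01  a ← 100.659957 − (+7.296e-11/-5.992e-01) = 100.659957
iter 5: u=0.937513  f(a)=-2.842e-14  f'(a)=-5.992e-01  a ← 100.659957 − (-2.842e-14/-5.992e-01) = 100.659957
converged: |Δa| < 1e-12 after 5 iterations
sag = a·(cosh(S/(2a)) − 1) = 100.659957·(cosh(0.937513) − 1) = 47.573043
T_max/T_min = cosh(S/(2a)) = 1.472611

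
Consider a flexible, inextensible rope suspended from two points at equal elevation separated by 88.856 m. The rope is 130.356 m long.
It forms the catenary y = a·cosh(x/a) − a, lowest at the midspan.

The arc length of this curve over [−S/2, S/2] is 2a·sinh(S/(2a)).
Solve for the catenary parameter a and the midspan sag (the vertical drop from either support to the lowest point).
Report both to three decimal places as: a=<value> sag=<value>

seed: a₀ = √(S³/(24(L−S))) = √(88.856³/(24·41.500)) = 26.539973
iter 1: u=1.674003  f(a)=+6.218e+00  f'(a)=-4.096e+00  a ← 26.539973 − (+6.218e+00/-4.096e+00) = 28.058036
iter 2: u=1.583432  f(a)=+5.734e-01  f'(a)=-3.373e+00  a ← 28.058036 − (+5.734e-01/-3.373e+00) = 28.228061
iter 3: u=1.573895  f(a)=+5.970e-03  f'(a)=-3.303e+00  a ← 28.228061 − (+5.970e-03/-3.303e+00) = 28.229868
iter 4: u=1.573794  f(a)=+6.621e-07  f'(a)=-3.302e+00  a ← 28.229868 − (+6.621e-07/-3.302e+00) = 28.229868
iter 5: u=1.573794  f(a)=+2.842e-14  f'(a)=-3.302e+00  a ← 28.229868 − (+2.842e-14/-3.302e+00) = 28.229868
converged: |Δa| < 1e-12 after 5 iterations
sag = a·(cosh(S/(2a)) − 1) = 28.229868·(cosh(1.573794) − 1) = 42.798979
T_max/T_min = cosh(S/(2a)) = 2.516088

a=28.230 sag=42.799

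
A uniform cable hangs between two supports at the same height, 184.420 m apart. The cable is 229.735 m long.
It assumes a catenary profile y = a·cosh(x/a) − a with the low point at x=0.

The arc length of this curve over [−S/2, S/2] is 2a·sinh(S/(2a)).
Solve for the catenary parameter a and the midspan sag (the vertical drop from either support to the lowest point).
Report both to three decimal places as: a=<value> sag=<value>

seed: a₀ = √(S³/(24(L−S))) = √(184.420³/(24·45.315)) = 75.942592
iter 1: u=1.214207  f(a)=+3.460e+00  f'(a)=-1.379e+00  a ← 75.942592 − (+3.460e+00/-1.379e+00) = 78.451958
iter 2: u=1.175369  f(a)=+1.789e-01  f'(a)=-1.240e+00  a ← 78.451958 − (+1.789e-01/-1.240e+00) = 78.596274
iter 3: u=1.173211  f(a)=+5.360e-04  f'(a)=-1.232e+00  a ← 78.596274 − (+5.360e-04/-1.232e+00) = 78.596709
iter 4: u=1.173204  f(a)=+4.842e-09  f'(a)=-1.232e+00  a ← 78.596709 − (+4.842e-09/-1.232e+00) = 78.596709
iter 5: u=1.173204  f(a)=-2.842e-14  f'(a)=-1.232e+00  a ← 78.596709 − (-2.842e-14/-1.232e+00) = 78.596709
converged: |Δa| < 1e-12 after 5 iterations
sag = a·(cosh(S/(2a)) − 1) = 78.596709·(cosh(1.173204) − 1) = 60.586570
T_max/T_min = cosh(S/(2a)) = 1.770854

a=78.597 sag=60.587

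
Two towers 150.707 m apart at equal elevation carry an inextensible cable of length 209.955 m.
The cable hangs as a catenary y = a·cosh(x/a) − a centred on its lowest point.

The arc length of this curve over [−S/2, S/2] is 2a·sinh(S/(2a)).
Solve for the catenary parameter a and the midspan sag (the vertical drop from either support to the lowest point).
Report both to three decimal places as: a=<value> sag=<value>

seed: a₀ = √(S³/(24(L−S))) = √(150.707³/(24·59.248)) = 49.063403
iter 1: u=1.535839  f(a)=+7.393e+00  f'(a)=-3.035e+00  a ← 49.063403 − (+7.393e+00/-3.035e+00) = 51.499419
iter 2: u=1.463191  f(a)=+5.863e-01  f'(a)=-2.571e+00  a ← 51.499419 − (+5.863e-01/-2.571e+00) = 51.727454
iter 3: u=1.456741  f(a)=+4.389e-03  f'(a)=-2.533e+00  a ← 51.727454 − (+4.389e-03/-2.533e+00) = 51.729187
iter 4: u=1.456692  f(a)=+2.500e-07  f'(a)=-2.532e+00  a ← 51.729187 − (+2.500e-07/-2.532e+00) = 51.729187
iter 5: u=1.456692  f(a)=+8.527e-14  f'(a)=-2.532e+00  a ← 51.729187 − (+8.527e-14/-2.532e+00) = 51.729187
converged: |Δa| < 1e-12 after 5 iterations
sag = a·(cosh(S/(2a)) − 1) = 51.729187·(cosh(1.456692) − 1) = 65.301511
T_max/T_min = cosh(S/(2a)) = 2.262373

a=51.729 sag=65.302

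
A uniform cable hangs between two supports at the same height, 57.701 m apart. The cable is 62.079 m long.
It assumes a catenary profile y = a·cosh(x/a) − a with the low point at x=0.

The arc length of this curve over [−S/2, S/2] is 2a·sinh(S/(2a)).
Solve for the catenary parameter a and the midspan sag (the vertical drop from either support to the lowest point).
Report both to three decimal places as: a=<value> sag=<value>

seed: a₀ = √(S³/(24(L−S))) = √(57.701³/(24·4.378)) = 42.759391
iter 1: u=0.674717  f(a)=+1.007e-01  f'(a)=-2.142e-01  a ← 42.759391 − (+1.007e-01/-2.142e-01) = 43.229591
iter 2: u=0.667379  f(a)=+1.686e-03  f'(a)=-2.071e-01  a ← 43.229591 − (+1.686e-03/-2.071e-01) = 43.237730
iter 3: u=0.667253  f(a)=+4.899e-07  f'(a)=-2.070e-01  a ← 43.237730 − (+4.899e-07/-2.070e-01) = 43.237732
iter 4: u=0.667253  f(a)=+4.263e-14  f'(a)=-2.070e-01  a ← 43.237732 − (+4.263e-14/-2.070e-01) = 43.237732
converged: |Δa| < 1e-12 after 4 iterations
sag = a·(cosh(S/(2a)) − 1) = 43.237732·(cosh(0.667253) − 1) = 9.987751
T_max/T_min = cosh(S/(2a)) = 1.230996

a=43.238 sag=9.988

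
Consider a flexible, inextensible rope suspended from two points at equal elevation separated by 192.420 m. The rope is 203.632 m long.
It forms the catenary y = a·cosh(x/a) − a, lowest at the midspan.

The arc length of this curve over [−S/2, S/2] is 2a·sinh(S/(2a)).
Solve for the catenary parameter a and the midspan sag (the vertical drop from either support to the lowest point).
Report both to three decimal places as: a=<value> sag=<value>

seed: a₀ = √(S³/(24(L−S))) = √(192.420³/(24·11.212)) = 162.715210
iter 1: u=0.591278  f(a)=+1.976e-01  f'(a)=-1.427e-01  a ← 162.715210 − (+1.976e-01/-1.427e-01) = 164.100247
iter 2: u=0.586288  f(a)=+2.552e-03  f'(a)=-1.390e-01  a ← 164.100247 − (+2.552e-03/-1.390e-01) = 164.118602
iter 3: u=0.586222  f(a)=+4.378e-07  f'(a)=-1.390e-01  a ← 164.118602 − (+4.378e-07/-1.390e-01) = 164.118605
iter 4: u=0.586222  f(a)=+0.000e+00  f'(a)=-1.390e-01  a ← 164.118605 − (+0.000e+00/-1.390e-01) = 164.118605
converged: |Δa| < 1e-12 after 4 iterations
sag = a·(cosh(S/(2a)) − 1) = 164.118605·(cosh(0.586222) − 1) = 29.017136
T_max/T_min = cosh(S/(2a)) = 1.176806

a=164.119 sag=29.017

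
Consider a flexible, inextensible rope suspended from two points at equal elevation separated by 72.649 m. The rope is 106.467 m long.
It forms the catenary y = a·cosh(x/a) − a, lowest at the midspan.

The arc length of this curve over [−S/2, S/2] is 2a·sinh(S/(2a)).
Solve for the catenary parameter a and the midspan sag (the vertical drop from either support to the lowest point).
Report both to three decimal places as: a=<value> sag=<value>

a=23.115 sag=34.920

seed: a₀ = √(S³/(24(L−S))) = √(72.649³/(24·33.818)) = 21.735262
iter 1: u=1.671224  f(a)=+5.049e+00  f'(a)=-4.072e+00  a ← 21.735262 − (+5.049e+00/-4.072e+00) = 22.975169
iter 2: u=1.581033  f(a)=+4.643e-01  f'(a)=-3.355e+00  a ← 22.975169 − (+4.643e-01/-3.355e+00) = 23.113560
iter 3: u=1.571567  f(a)=+4.803e-03  f'(a)=-3.286e+00  a ← 23.113560 − (+4.803e-03/-3.286e+00) = 23.115022
iter 4: u=1.571467  f(a)=+5.259e-07  f'(a)=-3.285e+00  a ← 23.115022 − (+5.259e-07/-3.285e+00) = 23.115022
iter 5: u=1.571467  f(a)=+4.263e-14  f'(a)=-3.285e+00  a ← 23.115022 − (+4.263e-14/-3.285e+00) = 23.115022
converged: |Δa| < 1e-12 after 5 iterations
sag = a·(cosh(S/(2a)) − 1) = 23.115022·(cosh(1.571467) − 1) = 34.920396
T_max/T_min = cosh(S/(2a)) = 2.510723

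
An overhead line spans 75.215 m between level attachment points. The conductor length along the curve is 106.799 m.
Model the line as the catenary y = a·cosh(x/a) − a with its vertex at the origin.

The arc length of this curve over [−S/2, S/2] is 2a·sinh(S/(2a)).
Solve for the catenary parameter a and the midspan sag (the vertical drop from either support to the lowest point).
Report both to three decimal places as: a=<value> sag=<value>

a=25.061 sag=33.927

seed: a₀ = √(S³/(24(L−S))) = √(75.215³/(24·31.584)) = 23.692861
iter 1: u=1.587292  f(a)=+4.226e+00  f'(a)=-3.401e+00  a ← 23.692861 − (+4.226e+00/-3.401e+00) = 24.935371
iter 2: u=1.508199  f(a)=+3.552e-01  f'(a)=-2.851e+00  a ← 24.935371 − (+3.552e-01/-2.851e+00) = 25.059939
iter 3: u=1.500702  f(a)=+3.018e-03  f'(a)=-2.803e+00  a ← 25.059939 − (+3.018e-03/-2.803e+00) = 25.061016
iter 4: u=1.500638  f(a)=+2.220e-07  f'(a)=-2.803e+00  a ← 25.061016 − (+2.220e-07/-2.803e+00) = 25.061016
iter 5: u=1.500638  f(a)=+0.000e+00  f'(a)=-2.803e+00  a ← 25.061016 − (+0.000e+00/-2.803e+00) = 25.061016
converged: |Δa| < 1e-12 after 5 iterations
sag = a·(cosh(S/(2a)) − 1) = 25.061016·(cosh(1.500638) − 1) = 33.926789
T_max/T_min = cosh(S/(2a)) = 2.353768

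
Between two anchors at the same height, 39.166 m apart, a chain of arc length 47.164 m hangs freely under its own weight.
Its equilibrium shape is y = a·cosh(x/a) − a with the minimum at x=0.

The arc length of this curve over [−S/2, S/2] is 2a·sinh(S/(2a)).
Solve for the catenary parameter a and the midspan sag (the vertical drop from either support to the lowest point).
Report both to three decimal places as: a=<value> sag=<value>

a=18.210 sag=11.585

seed: a₀ = √(S³/(24(L−S))) = √(39.166³/(24·7.998)) = 17.691616
iter 1: u=1.106908  f(a)=+5.045e-01  f'(a)=-1.020e+00  a ← 17.691616 − (+5.045e-01/-1.020e+00) = 18.186289
iter 2: u=1.076800  f(a)=+2.193e-02  f'(a)=-9.330e-01  a ← 18.186289 − (+2.193e-02/-9.330e-01) = 18.209799
iter 3: u=1.075410  f(a)=+4.563e-05  f'(a)=-9.291e-01  a ← 18.209799 − (+4.563e-05/-9.291e-01) = 18.209848
iter 4: u=1.075407  f(a)=+1.984e-10  f'(a)=-9.291e-01  a ← 18.209848 − (+1.984e-10/-9.291e-01) = 18.209848
iter 5: u=1.075407  f(a)=+7.105e-15  f'(a)=-9.291e-01  a ← 18.209848 − (+7.105e-15/-9.291e-01) = 18.209848
converged: |Δa| < 1e-12 after 5 iterations
sag = a·(cosh(S/(2a)) − 1) = 18.209848·(cosh(1.075407) − 1) = 11.584602
T_max/T_min = cosh(S/(2a)) = 1.636172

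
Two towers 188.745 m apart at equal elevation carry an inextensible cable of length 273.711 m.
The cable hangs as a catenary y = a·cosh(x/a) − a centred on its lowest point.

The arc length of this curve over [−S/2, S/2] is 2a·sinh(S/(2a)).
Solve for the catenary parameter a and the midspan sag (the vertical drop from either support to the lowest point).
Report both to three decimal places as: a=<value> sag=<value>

seed: a₀ = √(S³/(24(L−S))) = √(188.745³/(24·84.966)) = 57.422881
iter 1: u=1.643465  f(a)=+1.224e+01  f'(a)=-3.840e+00  a ← 57.422881 − (+1.224e+01/-3.840e+00) = 60.610859
iter 2: u=1.557023  f(a)=+1.093e+00  f'(a)=-3.182e+00  a ← 60.610859 − (+1.093e+00/-3.182e+00) = 60.954479
iter 3: u=1.548246  f(a)=+1.061e-02  f'(a)=-3.120e+00  a ← 60.954479 − (+1.061e-02/-3.120e+00) = 60.957880
iter 4: u=1.548159  f(a)=+1.021e-06  f'(a)=-3.120e+00  a ← 60.957880 − (+1.021e-06/-3.120e+00) = 60.957881
iter 5: u=1.548159  f(a)=+0.000e+00  f'(a)=-3.120e+00  a ← 60.957881 − (+0.000e+00/-3.120e+00) = 60.957881
converged: |Δa| < 1e-12 after 5 iterations
sag = a·(cosh(S/(2a)) − 1) = 60.957881·(cosh(1.548159) − 1) = 88.859645
T_max/T_min = cosh(S/(2a)) = 2.457722

a=60.958 sag=88.860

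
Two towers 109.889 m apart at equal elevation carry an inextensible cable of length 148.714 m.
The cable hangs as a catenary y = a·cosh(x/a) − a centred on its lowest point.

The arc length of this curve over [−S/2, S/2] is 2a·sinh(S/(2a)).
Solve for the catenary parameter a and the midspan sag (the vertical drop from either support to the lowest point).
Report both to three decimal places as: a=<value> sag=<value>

seed: a₀ = √(S³/(24(L−S))) = √(109.889³/(24·38.825)) = 37.737227
iter 1: u=1.455976  f(a)=+4.329e+00  f'(a)=-2.528e+00  a ← 37.737227 − (+4.329e+00/-2.528e+00) = 39.449566
iter 2: u=1.392778  f(a)=+3.121e-01  f'(a)=-2.176e+00  a ← 39.449566 − (+3.121e-01/-2.176e+00) = 39.593014
iter 3: u=1.387732  f(a)=+1.901e-03  f'(a)=-2.149e+00  a ← 39.593014 − (+1.901e-03/-2.149e+00) = 39.593898
iter 4: u=1.387701  f(a)=+7.143e-08  f'(a)=-2.149e+00  a ← 39.593898 − (+7.143e-08/-2.149e+00) = 39.593898
iter 5: u=1.387701  f(a)=-2.842e-14  f'(a)=-2.149e+00  a ← 39.593898 − (-2.842e-14/-2.149e+00) = 39.593898
converged: |Δa| < 1e-12 after 5 iterations
sag = a·(cosh(S/(2a)) − 1) = 39.593898·(cosh(1.387701) − 1) = 44.647661
T_max/T_min = cosh(S/(2a)) = 2.127640

a=39.594 sag=44.648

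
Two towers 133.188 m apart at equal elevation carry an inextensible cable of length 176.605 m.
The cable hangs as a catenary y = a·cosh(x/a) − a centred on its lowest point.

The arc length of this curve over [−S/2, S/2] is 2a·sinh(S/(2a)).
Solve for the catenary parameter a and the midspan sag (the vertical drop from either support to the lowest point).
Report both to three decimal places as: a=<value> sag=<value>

seed: a₀ = √(S³/(24(L−S))) = √(133.188³/(24·43.417)) = 47.617010
iter 1: u=1.398534  f(a)=+4.449e+00  f'(a)=-2.206e+00  a ← 47.617010 − (+4.449e+00/-2.206e+00) = 49.633757
iter 2: u=1.341708  f(a)=+2.983e-01  f'(a)=-1.919e+00  a ← 49.633757 − (+2.983e-01/-1.919e+00) = 49.789159
iter 3: u=1.337520  f(a)=+1.554e-03  f'(a)=-1.899e+00  a ← 49.789159 − (+1.554e-03/-1.899e+00) = 49.789977
iter 4: u=1.337498  f(a)=+4.263e-08  f'(a)=-1.899e+00  a ← 49.789977 − (+4.263e-08/-1.899e+00) = 49.789977
iter 5: u=1.337498  f(a)=+0.000e+00  f'(a)=-1.899e+00  a ← 49.789977 − (+0.000e+00/-1.899e+00) = 49.789977
converged: |Δa| < 1e-12 after 5 iterations
sag = a·(cosh(S/(2a)) − 1) = 49.789977·(cosh(1.337498) − 1) = 51.582472
T_max/T_min = cosh(S/(2a)) = 2.036001

a=49.790 sag=51.582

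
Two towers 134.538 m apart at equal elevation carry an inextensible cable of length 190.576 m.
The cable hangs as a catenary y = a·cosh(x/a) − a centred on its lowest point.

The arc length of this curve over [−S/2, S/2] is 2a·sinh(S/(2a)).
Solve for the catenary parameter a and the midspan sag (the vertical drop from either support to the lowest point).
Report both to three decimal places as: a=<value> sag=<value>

seed: a₀ = √(S³/(24(L−S))) = √(134.538³/(24·56.038)) = 42.552053
iter 1: u=1.580864  f(a)=+7.434e+00  f'(a)=-3.354e+00  a ← 42.552053 − (+7.434e+00/-3.354e+00) = 44.768680
iter 2: u=1.502591  f(a)=+6.204e-01  f'(a)=-2.815e+00  a ← 44.768680 − (+6.204e-01/-2.815e+00) = 44.989039
iter 3: u=1.495231  f(a)=+5.190e-03  f'(a)=-2.768e+00  a ← 44.989039 − (+5.190e-03/-2.768e+00) = 44.990913
iter 4: u=1.495169  f(a)=+3.699e-07  f'(a)=-2.768e+00  a ← 44.990913 − (+3.699e-07/-2.768e+00) = 44.990914
iter 5: u=1.495169  f(a)=-2.842e-14  f'(a)=-2.768e+00  a ← 44.990914 − (-2.842e-14/-2.768e+00) = 44.990914
converged: |Δa| < 1e-12 after 5 iterations
sag = a·(cosh(S/(2a)) − 1) = 44.990914·(cosh(1.495169) − 1) = 60.384535
T_max/T_min = cosh(S/(2a)) = 2.342150

a=44.991 sag=60.385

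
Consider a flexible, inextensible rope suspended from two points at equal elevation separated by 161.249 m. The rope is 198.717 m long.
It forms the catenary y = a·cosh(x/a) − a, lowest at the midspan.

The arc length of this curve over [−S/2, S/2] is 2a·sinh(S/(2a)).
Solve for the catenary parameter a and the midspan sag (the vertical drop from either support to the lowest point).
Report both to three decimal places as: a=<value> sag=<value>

seed: a₀ = √(S³/(24(L−S))) = √(161.249³/(24·37.468)) = 68.282540
iter 1: u=1.180748  f(a)=+2.700e+00  f'(a)=-1.258e+00  a ← 68.282540 − (+2.700e+00/-1.258e+00) = 70.428544
iter 2: u=1.144770  f(a)=+1.325e-01  f'(a)=-1.138e+00  a ← 70.428544 − (+1.325e-01/-1.138e+00) = 70.545048
iter 3: u=1.142880  f(a)=+3.557e-04  f'(a)=-1.131e+00  a ← 70.545048 − (+3.557e-04/-1.131e+00) = 70.545363
iter 4: u=1.142875  f(a)=+2.577e-09  f'(a)=-1.131e+00  a ← 70.545363 − (+2.577e-09/-1.131e+00) = 70.545363
iter 5: u=1.142875  f(a)=-2.842e-14  f'(a)=-1.131e+00  a ← 70.545363 − (-2.842e-14/-1.131e+00) = 70.545363
converged: |Δa| < 1e-12 after 5 iterations
sag = a·(cosh(S/(2a)) − 1) = 70.545363·(cosh(1.142875) − 1) = 51.310124
T_max/T_min = cosh(S/(2a)) = 1.727335

a=70.545 sag=51.310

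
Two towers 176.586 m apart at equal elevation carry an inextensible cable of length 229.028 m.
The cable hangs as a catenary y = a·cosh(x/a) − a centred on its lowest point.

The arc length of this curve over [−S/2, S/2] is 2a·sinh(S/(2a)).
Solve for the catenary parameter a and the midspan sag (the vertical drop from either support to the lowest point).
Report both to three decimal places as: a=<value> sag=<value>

a=68.909 sag=64.739

seed: a₀ = √(S³/(24(L−S))) = √(176.586³/(24·52.442)) = 66.143803
iter 1: u=1.334864  f(a)=+4.875e+00  f'(a)=-1.887e+00  a ← 66.143803 − (+4.875e+00/-1.887e+00) = 68.727725
iter 2: u=1.284678  f(a)=+3.002e-01  f'(a)=-1.661e+00  a ← 68.727725 − (+3.002e-01/-1.661e+00) = 68.908496
iter 3: u=1.281308  f(a)=+1.304e-03  f'(a)=-1.647e+00  a ← 68.908496 − (+1.304e-03/-1.647e+00) = 68.909288
iter 4: u=1.281293  f(a)=+2.483e-08  f'(a)=-1.646e+00  a ← 68.909288 − (+2.483e-08/-1.646e+00) = 68.909288
iter 5: u=1.281293  f(a)=+2.842e-14  f'(a)=-1.646e+00  a ← 68.909288 − (+2.842e-14/-1.646e+00) = 68.909288
converged: |Δa| < 1e-12 after 5 iterations
sag = a·(cosh(S/(2a)) − 1) = 68.909288·(cosh(1.281293) − 1) = 64.739304
T_max/T_min = cosh(S/(2a)) = 1.939486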